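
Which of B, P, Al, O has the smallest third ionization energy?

The third ionization energy removes an electron from the +2 ion. For each element: B²⁺ still has 1 valence electron; P²⁺ still has 3 valence electrons; Al²⁺ still has 1 valence electron; O²⁺ still has 4 valence electrons.
All are still removing valence electrons, so compare the +2 ions as you would atoms: IE_3 generally rises across a period (higher Z_eff) and falls down a group (larger shell), subject to the usual subshell exceptions.
Valence configurations: B²⁺ [He]2s¹, P²⁺ [Ne]3s²3p¹, Al²⁺ [Ne]3s¹, O²⁺ [He]2s²2p².
Approximate IE_3 values (kJ/mol): B 3660, P 2914, Al 2745, O 5300.
So the third ionization energies run Al < P < B < O.

Al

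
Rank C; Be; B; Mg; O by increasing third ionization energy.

The third ionization energy removes an electron from the +2 ion. For each element: C²⁺ still has 2 valence electrons; Be²⁺ is the bare [He] core; B²⁺ still has 1 valence electron; Mg²⁺ is the bare [Ne] core; O²⁺ still has 4 valence electrons.
Breaking into a closed-shell core is much more expensive than removing a leftover valence electron — Mg and Be have the largest IE_3 here.
Valence configurations: C²⁺ [He]2s², B²⁺ [He]2s¹, O²⁺ [He]2s²2p².
The numbers (kJ/mol): C 4620, Be 14849, B 3660, Mg 7733, O 5300.
Hence IE_3: B < C < O < Mg < Be.

B < C < O < Mg < Be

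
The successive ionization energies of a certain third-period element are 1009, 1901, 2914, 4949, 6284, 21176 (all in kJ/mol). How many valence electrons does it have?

Look for the largest jump between consecutive ionization energies: IE6/IE5 ≈ 3.4, far larger than any earlier ratio.
That jump marks the point where a core electron is being removed. So the atom has 5 valence electrons.

5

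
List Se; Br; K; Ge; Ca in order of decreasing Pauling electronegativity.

K is in period 4, group 1; Ca is in period 4, group 2; Ge is in period 4, group 14; Se is in period 4, group 16; Br is in period 4, group 17.
Electronegativity increases across a period and decreases down a group, tracking effective nuclear charge and atomic size.
All lie in period 4, so electronegativity increases left to right.
So from highest to lowest: Br > Se > Ge > Ca > K.

Br, Se, Ge, Ca, K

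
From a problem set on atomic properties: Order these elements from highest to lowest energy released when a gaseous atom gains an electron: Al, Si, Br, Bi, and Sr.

Br > Si > Bi > Al > Sr

Al is in period 3, group 13; Si is in period 3, group 14; Br is in period 4, group 17; Sr is in period 5, group 2; Bi is in period 6, group 15.
Adding an electron releases more energy for atoms nearer the top right (short of the noble gases).
These span different periods and groups, so the two trends combine.
Al > Sr: relative to Sr, both the across-period and down-group shifts push Al's electron affinity up.
Bi > Al: the two effects oppose for this pair; the across-period effect wins (91 vs 42 kJ/mol).
Si > Bi: period and group pull opposite ways; the down-group shift dominates (134 vs 91 kJ/mol).
Br > Si: the two effects oppose for this pair; the across-period effect wins (325 vs 134 kJ/mol).
Tabulated electron affinity (kJ/mol): Al 42, Si 134, Br 325, Sr 5, Bi 91.
So from highest to lowest: Br > Si > Bi > Al > Sr.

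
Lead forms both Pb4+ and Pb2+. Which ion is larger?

Both ions have Z = 82 protons, but Pb4+ has lost more electrons, so its remaining electrons feel a larger effective nuclear charge per electron and are pulled in more tightly.
Higher positive charge → smaller ion, so Pb2+ > Pb4+.

Pb2+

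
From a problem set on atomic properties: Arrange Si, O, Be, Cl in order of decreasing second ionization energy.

Consider each +1 ion: Si⁺ still has 3 valence electrons; O⁺ still has 5 valence electrons; Be⁺ still has 1 valence electron; Cl⁺ still has 6 valence electrons.
All are still removing valence electrons, so compare the +1 ions as you would atoms: IE_2 generally rises across a period (higher Z_eff) and falls down a group (larger shell), subject to the usual subshell exceptions.
Valence configurations: Si⁺ [Ne]3s²3p¹, O⁺ [He]2s²2p³, Be⁺ [He]2s¹, Cl⁺ [Ne]3s²3p⁴.
Approximate IE_2 values (kJ/mol): Si 1577, O 3388, Be 1757, Cl 2298.
Putting it together, IE_2: Si < Be < Cl < O.

O > Cl > Be > Si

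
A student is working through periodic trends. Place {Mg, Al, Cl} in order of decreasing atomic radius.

Mg is in period 3, group 2; Al is in period 3, group 13; Cl is in period 3, group 17.
Moving right in a period, electrons are added to the same shell under a stronger nuclear pull, so atoms get smaller; moving down, a new shell is opened and atoms get larger.
All lie in period 3, so atomic radius increases right to left.
So from largest to smallest: Mg > Al > Cl.

Mg > Al > Cl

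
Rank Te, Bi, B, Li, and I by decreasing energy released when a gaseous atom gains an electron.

Li is in period 2, group 1; B is in period 2, group 13; Te is in period 5, group 16; I is in period 5, group 17; Bi is in period 6, group 15.
Adding an electron releases more energy for atoms nearer the top right (short of the noble gases).
These span different periods and groups, so the two trends combine.
Li > B: this pair runs against the simple trend — see the exception note.
Bi > Li: the two effects oppose for this pair; the across-period effect wins (91 vs 60 kJ/mol).
Te > Bi: relative to Bi, both the across-period and down-group shifts push Te's electron affinity up.
I > Te: both are in period 5; the period trend gives I the larger value.
Note the exception: Li has a higher electron affinity than B, contrary to the simple trend — B's ns²np¹ configuration gives only a small electron affinity — the sparsely filled np subshell binds an added electron weakly.
Tabulated electron affinity (kJ/mol): Li 60, B 27, Te 190, I 295, Bi 91.
So from highest to lowest: I > Te > Bi > Li > B.

I, Te, Bi, Li, B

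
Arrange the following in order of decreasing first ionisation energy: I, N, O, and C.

First ionization energy rises across a period (greater Z_eff holds electrons more tightly) and falls down a group (valence electrons are farther from the nucleus).
Here both period and group differ, so the two effects have to be weighed against each other.
C > I: period and group pull opposite ways; the down-group shift dominates (1086 vs 1008 kJ/mol).
O > C: both are in period 2; the period trend gives O the larger value.
N > O: this pair runs against the simple trend — see the exception note.
Note the exception: N has a higher first ionization energy than O, contrary to the simple trend — pairing an electron in O's 2p⁴ costs repulsion energy, so O ionizes more easily than half-filled N (2p³).
For reference (kJ/mol): C 1086, N 1402, O 1314, I 1008.
So from highest to lowest: N > O > C > I.

N > O > C > I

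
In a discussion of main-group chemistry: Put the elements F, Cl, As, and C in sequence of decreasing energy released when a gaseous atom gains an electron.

Cl > F > C > As

C is in period 2, group 14; F is in period 2, group 17; Cl is in period 3, group 17; As is in period 4, group 15.
Atoms with high Z_eff and room in the valence shell (especially the halogens) have the most exothermic electron affinities.
These span different periods and groups, so the two trends combine.
C > As: period and group pull opposite ways; the down-group shift dominates (122 vs 78 kJ/mol).
F > C: F lies to the right of C in period 2, so the across-period effect alone puts F higher.
Cl > F: this pair runs against the simple trend — see the exception note.
Note the exception: Cl has a higher electron affinity than F, contrary to the simple trend — F's small 2p subshell makes the incoming electron feel strong e⁻–e⁻ repulsion, so Cl actually releases more energy on gaining an electron.
Approximate values (kJ/mol): C 122, F 328, Cl 349, As 78.
So from highest to lowest: Cl > F > C > As.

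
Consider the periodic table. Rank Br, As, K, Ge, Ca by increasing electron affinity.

K is in period 4, group 1; Ca is in period 4, group 2; Ge is in period 4, group 14; As is in period 4, group 15; Br is in period 4, group 17.
EA tends to increase across a period and decrease down a group, though the pattern is less regular than for IE or radius.
All lie in period 4; the across-period trend (electron affinity increases left to right) applies, with the exception below.
Note the exception: K has a higher electron affinity than Ca, contrary to the simple trend — adding an electron to Ca (ns²) has to open a new, higher-energy np subshell, which is unfavourable.
Note the exception: Ge has a higher electron affinity than As, contrary to the simple trend — adding an electron to As's half-filled 4p³ is unfavourable, so Ge (4p²) has the more exothermic EA.
For reference (kJ/mol): K 48, Ca 2, Ge 119, As 78, Br 325.
So from lowest to highest: Ca < K < As < Ge < Br.

Ca, K, As, Ge, Br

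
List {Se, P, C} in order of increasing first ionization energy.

Se, P, C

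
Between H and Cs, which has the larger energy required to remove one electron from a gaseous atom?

First ionization energy rises across a period (greater Z_eff holds electrons more tightly) and falls down a group (valence electrons are farther from the nucleus).
All are in group 1, so first ionization energy increases up the group.
So H has the larger energy required to remove one electron from a gaseous atom (H > Cs).

H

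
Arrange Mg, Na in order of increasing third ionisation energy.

Na, Mg

IE_3 is the cost of taking one more electron from the +2 cation: Mg²⁺ is the bare [Ne] core; Na²⁺ is already 1 electron into the core.
All of these are removing an electron from a noble-gas core or deeper; the smaller core (lower principal quantum number) is held far more tightly, and within a period the higher nuclear charge binds the same core more tightly.
Approximate IE_3 values (kJ/mol): Mg 7733, Na 6910.
Hence IE_3: Na < Mg.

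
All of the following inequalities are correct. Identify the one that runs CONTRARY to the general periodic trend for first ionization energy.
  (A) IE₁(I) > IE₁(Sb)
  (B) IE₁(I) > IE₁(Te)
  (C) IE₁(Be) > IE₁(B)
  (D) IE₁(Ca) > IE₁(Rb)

The general trend: first ionization energy increases across a period and decreases down a group.
(A) I (period 5, group 17) vs Sb (period 5, group 15): the stated order agrees with the simple trend.
(B) I (period 5, group 17) vs Te (period 5, group 16): the stated order agrees with the simple trend.
(C) Be (period 2, group 2) vs B (period 2, group 13): the stated order contradicts the simple trend.
(D) Ca (period 4, group 2) vs Rb (period 5, group 1): the stated order agrees with the simple trend.
The exception is (C): removing B's lone 2p electron is easier than breaking Be's filled 2s².

(C)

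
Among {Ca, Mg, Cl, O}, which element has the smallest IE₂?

After 1 electron has been removed, what remains? Ca⁺ still has 1 valence electron; Mg⁺ still has 1 valence electron; Cl⁺ still has 6 valence electrons; O⁺ still has 5 valence electrons.
All are still removing valence electrons, so compare the +1 ions as you would atoms: IE_2 generally rises across a period (higher Z_eff) and falls down a group (larger shell), subject to the usual subshell exceptions.
Valence configurations: Ca⁺ [Ar]4s¹, Mg⁺ [Ne]3s¹, Cl⁺ [Ne]3s²3p⁴, O⁺ [He]2s²2p³.
Tabulated IE_2 (kJ/mol): Ca 1145, Mg 1451, Cl 2298, O 3388.
Overall IE_2 order: Ca < Mg < Cl < O.

Ca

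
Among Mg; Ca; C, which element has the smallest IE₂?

Ca

IE_2 is the cost of taking one more electron from the +1 cation: Mg⁺ still has 1 valence electron; Ca⁺ still has 1 valence electron; C⁺ still has 3 valence electrons.
All are still removing valence electrons, so compare the +1 ions as you would atoms: IE_2 generally rises across a period (higher Z_eff) and falls down a group (larger shell), subject to the usual subshell exceptions.
Valence configurations: Mg⁺ [Ne]3s¹, Ca⁺ [Ar]4s¹, C⁺ [He]2s²2p¹.
The numbers (kJ/mol): Mg 1451, Ca 1145, C 2353.
So the second ionization energies run Ca < Mg < C.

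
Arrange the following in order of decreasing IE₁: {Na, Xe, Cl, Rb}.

Cl > Xe > Na > Rb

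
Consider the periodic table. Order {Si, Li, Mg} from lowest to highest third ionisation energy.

Si, Mg, Li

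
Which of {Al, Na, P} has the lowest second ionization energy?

Consider each +1 ion: Al⁺ still has 2 valence electrons; Na⁺ is the bare [Ne] core; P⁺ still has 4 valence electrons.
Pulling an electron out of a noble-gas core costs far more than removing a remaining valence electron, so Na sits at the high end of IE_2.
Valence configurations: Al⁺ [Ne]3s², P⁺ [Ne]3s²3p².
Approximate IE_2 values (kJ/mol): Al 1817, Na 4562, P 1907.
Hence IE_2: Al < P < Na.

Al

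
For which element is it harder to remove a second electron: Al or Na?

Na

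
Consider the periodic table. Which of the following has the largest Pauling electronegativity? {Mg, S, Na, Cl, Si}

Cl

Electronegativity increases across a period and decreases down a group, tracking effective nuclear charge and atomic size.
All lie in period 3, so electronegativity increases left to right.
The largest Pauling electronegativity among these belongs to Cl.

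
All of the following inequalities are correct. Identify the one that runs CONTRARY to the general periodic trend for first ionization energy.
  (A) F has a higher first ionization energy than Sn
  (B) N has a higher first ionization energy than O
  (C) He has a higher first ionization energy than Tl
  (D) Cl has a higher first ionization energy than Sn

(B)

The general trend: first ionization energy increases across a period and decreases down a group.
(A) F (period 2, group 17) vs Sn (period 5, group 14): the stated order agrees with the simple trend.
(B) N (period 2, group 15) vs O (period 2, group 16): the stated order contradicts the simple trend.
(C) He (period 1, group 18) vs Tl (period 6, group 13): the stated order agrees with the simple trend.
(D) Cl (period 3, group 17) vs Sn (period 5, group 14): the stated order agrees with the simple trend.
The exception is (B): pairing an electron in O's 2p⁴ costs repulsion energy, so O ionizes more easily than half-filled N (2p³).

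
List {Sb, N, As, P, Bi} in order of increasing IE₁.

Bi < Sb < As < P < N

N is in period 2, group 15; P is in period 3, group 15; As is in period 4, group 15; Sb is in period 5, group 15; Bi is in period 6, group 15.
IE₁ increases left→right with effective nuclear charge and decreases top→bottom as the valence shell moves farther out.
All are in group 15, so first ionization energy increases up the group.
So from lowest to highest: Bi < Sb < As < P < N.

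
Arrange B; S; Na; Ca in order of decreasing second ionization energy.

After 1 electron has been removed, what remains? B⁺ still has 2 valence electrons; S⁺ still has 5 valence electrons; Na⁺ is the bare [Ne] core; Ca⁺ still has 1 valence electron.
Breaking into a closed-shell core is much more expensive than removing a leftover valence electron — Na has the largest IE_2 here.
Valence configurations: B⁺ [He]2s², S⁺ [Ne]3s²3p³, Ca⁺ [Ar]4s¹.
Approximate IE_2 values (kJ/mol): B 2427, S 2252, Na 4562, Ca 1145.
Overall IE_2 order: Ca < S < B < Na.

Na, B, S, Ca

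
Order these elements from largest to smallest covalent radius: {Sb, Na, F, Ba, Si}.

Across a period the added protons contract the valence shell; down a group each new principal shell makes the atom larger.
Here both period and group differ, so the two effects have to be weighed against each other.
Si > F: relative to F, both the across-period and down-group shifts push Si's atomic radius up.
Sb > Si: the two effects oppose for this pair; the down-group effect wins (140 vs 116 pm).
Na > Sb: the two effects oppose for this pair; the across-period effect wins (155 vs 140 pm).
Ba > Na: the two effects oppose for this pair; the down-group effect wins (196 vs 155 pm).
Approximate values (pm): F 64, Na 155, Si 116, Sb 140, Ba 196.
So from largest to smallest: Ba > Na > Sb > Si > F.

Ba > Na > Sb > Si > F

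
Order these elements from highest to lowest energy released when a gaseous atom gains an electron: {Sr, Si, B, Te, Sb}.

B is in period 2, group 13; Si is in period 3, group 14; Sr is in period 5, group 2; Sb is in period 5, group 15; Te is in period 5, group 16.
Adding an electron releases more energy for atoms nearer the top right (short of the noble gases).
Here both period and group differ, so the two effects have to be weighed against each other.
B > Sr: both effects reinforce here, so B is clearly the higher of the two.
Sb > B: the two effects oppose for this pair; the across-period effect wins (103 vs 27 kJ/mol).
Si > Sb: period and group pull opposite ways; the down-group shift dominates (134 vs 103 kJ/mol).
Te > Si: the two effects oppose for this pair; the across-period effect wins (190 vs 134 kJ/mol).
Tabulated electron affinity (kJ/mol): B 27, Si 134, Sr 5, Sb 103, Te 190.
So from highest to lowest: Te > Si > Sb > B > Sr.

Te > Si > Sb > B > Sr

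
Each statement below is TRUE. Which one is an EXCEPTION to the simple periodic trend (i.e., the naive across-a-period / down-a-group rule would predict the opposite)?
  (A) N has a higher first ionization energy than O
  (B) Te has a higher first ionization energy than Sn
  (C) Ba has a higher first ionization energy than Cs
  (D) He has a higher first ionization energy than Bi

The general trend: first ionization energy increases across a period and decreases down a group.
(A) N (period 2, group 15) vs O (period 2, group 16): the stated order contradicts the simple trend.
(B) Te (period 5, group 16) vs Sn (period 5, group 14): the stated order agrees with the simple trend.
(C) Ba (period 6, group 2) vs Cs (period 6, group 1): the stated order agrees with the simple trend.
(D) He (period 1, group 18) vs Bi (period 6, group 15): the stated order agrees with the simple trend.
The exception is (A): pairing an electron in O's 2p⁴ costs repulsion energy, so O ionizes more easily than half-filled N (2p³).

(A)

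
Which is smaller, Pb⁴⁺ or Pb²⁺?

Both ions have Z = 82 protons, but Pb⁴⁺ has lost more electrons, so its remaining electrons feel a larger effective nuclear charge per electron and are pulled in more tightly.
Higher positive charge → smaller ion, so Pb²⁺ > Pb⁴⁺.

Pb⁴⁺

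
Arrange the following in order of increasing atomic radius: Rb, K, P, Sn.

P, Sn, K, Rb

Across a period the added protons contract the valence shell; down a group each new principal shell makes the atom larger.
These span different periods and groups, so the two trends combine.
Sn > P: both effects reinforce here, so Sn is clearly the larger of the two.
K > Sn: period and group pull opposite ways; the across-period shift dominates (196 vs 140 pm).
Rb > K: they share group 1; the group trend gives Rb the larger value.
Approximate values (pm): P 111, K 196, Rb 210, Sn 140.
So from smallest to largest: P < Sn < K < Rb.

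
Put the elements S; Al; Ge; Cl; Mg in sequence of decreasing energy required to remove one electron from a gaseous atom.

Cl > S > Ge > Mg > Al

First ionization energy rises across a period (greater Z_eff holds electrons more tightly) and falls down a group (valence electrons are farther from the nucleus).
Here both period and group differ, so the two effects have to be weighed against each other.
Mg > Al: this pair runs against the simple trend — see the exception note.
Ge > Mg: the two effects oppose for this pair; the across-period effect wins (762 vs 738 kJ/mol).
S > Ge: relative to Ge, both the across-period and down-group shifts push S's first ionization energy up.
Cl > S: both are in period 3; the period trend gives Cl the larger value.
Note the exception: Mg has a higher first ionization energy than Al, contrary to the simple trend — Al's single 3p electron is easier to remove than one from Mg's filled 3s².
For reference (kJ/mol): Mg 738, Al 578, S 1000, Cl 1251, Ge 762.
So from highest to lowest: Cl > S > Ge > Mg > Al.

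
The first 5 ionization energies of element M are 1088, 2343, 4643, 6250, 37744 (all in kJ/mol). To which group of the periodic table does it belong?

Group 14

Look for the largest jump between consecutive ionization energies: IE5/IE4 ≈ 6.0, far larger than any earlier ratio.
That jump marks the point where a core electron is being removed. So the atom has 4 valence electrons.
A main-group element with 4 valence electrons is in group 14.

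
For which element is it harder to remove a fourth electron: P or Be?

The fourth ionization energy removes an electron from the +3 ion. For each element: P³⁺ still has 2 valence electrons; Be³⁺ is already 1 electron into the core.
Breaking into a closed-shell core is much more expensive than removing a leftover valence electron — Be has the largest IE_4 here.
Tabulated IE_4 (kJ/mol): P 4964, Be 21007.
Overall IE_4 order: P < Be.

Be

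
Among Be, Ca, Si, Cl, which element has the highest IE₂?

Cl

After 1 electron has been removed, what remains? Be⁺ still has 1 valence electron; Ca⁺ still has 1 valence electron; Si⁺ still has 3 valence electrons; Cl⁺ still has 6 valence electrons.
All are still removing valence electrons, so compare the +1 ions as you would atoms: IE_2 generally rises across a period (higher Z_eff) and falls down a group (larger shell), subject to the usual subshell exceptions.
Valence configurations: Be⁺ [He]2s¹, Ca⁺ [Ar]4s¹, Si⁺ [Ne]3s²3p¹, Cl⁺ [Ne]3s²3p⁴.
Tabulated IE_2 (kJ/mol): Be 1757, Ca 1145, Si 1577, Cl 2298.
Hence IE_2: Ca < Si < Be < Cl.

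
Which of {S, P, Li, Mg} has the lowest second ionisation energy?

Mg

Consider each +1 ion: S⁺ still has 5 valence electrons; P⁺ still has 4 valence electrons; Li⁺ is the bare [He] core; Mg⁺ still has 1 valence electron.
Pulling an electron out of a noble-gas core costs far more than removing a remaining valence electron, so Li sits at the high end of IE_2.
Valence configurations: S⁺ [Ne]3s²3p³, P⁺ [Ne]3s²3p², Mg⁺ [Ne]3s¹.
The numbers (kJ/mol): S 2252, P 1907, Li 7298, Mg 1451.
Putting it together, IE_2: Mg < P < S < Li.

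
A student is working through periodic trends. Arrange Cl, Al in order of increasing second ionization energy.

Al, Cl

IE_2 is the cost of taking one more electron from the +1 cation: Cl⁺ still has 6 valence electrons; Al⁺ still has 2 valence electrons.
All are still removing valence electrons, so compare the +1 ions as you would atoms: IE_2 generally rises across a period (higher Z_eff) and falls down a group (larger shell), subject to the usual subshell exceptions.
Valence configurations: Cl⁺ [Ne]3s²3p⁴, Al⁺ [Ne]3s².
The numbers (kJ/mol): Cl 2298, Al 1817.
Overall IE_2 order: Al < Cl.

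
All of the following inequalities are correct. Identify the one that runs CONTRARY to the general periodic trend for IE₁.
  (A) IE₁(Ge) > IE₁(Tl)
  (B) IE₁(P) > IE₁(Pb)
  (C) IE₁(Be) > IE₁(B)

The general trend: IE₁ increases across a period and decreases down a group.
(A) Ge (period 4, group 14) vs Tl (period 6, group 13): the stated order agrees with the simple trend.
(B) P (period 3, group 15) vs Pb (period 6, group 14): the stated order agrees with the simple trend.
(C) Be (period 2, group 2) vs B (period 2, group 13): the stated order contradicts the simple trend.
The exception is (C): removing B's lone 2p electron is easier than breaking Be's filled 2s².

(C)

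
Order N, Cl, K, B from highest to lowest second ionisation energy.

K > N > B > Cl

After 1 electron has been removed, what remains? N⁺ still has 4 valence electrons; Cl⁺ still has 6 valence electrons; K⁺ is the bare [Ar] core; B⁺ still has 2 valence electrons.
Breaking into a closed-shell core is much more expensive than removing a leftover valence electron — K has the largest IE_2 here.
Valence configurations: N⁺ [He]2s²2p², Cl⁺ [Ne]3s²3p⁴, B⁺ [He]2s².
Approximate IE_2 values (kJ/mol): N 2856, Cl 2298, K 3052, B 2427.
Hence IE_2: Cl < B < N < K.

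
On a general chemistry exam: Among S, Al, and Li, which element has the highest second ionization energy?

Li

After 1 electron has been removed, what remains? S⁺ still has 5 valence electrons; Al⁺ still has 2 valence electrons; Li⁺ is the bare [He] core.
Core electrons are held far more tightly than valence electrons, so Li tops the IE_2 order.
Valence configurations: S⁺ [Ne]3s²3p³, Al⁺ [Ne]3s².
Approximate IE_2 values (kJ/mol): S 2252, Al 1817, Li 7298.
Hence IE_2: Al < S < Li.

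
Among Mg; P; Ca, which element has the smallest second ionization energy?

Consider each +1 ion: Mg⁺ still has 1 valence electron; P⁺ still has 4 valence electrons; Ca⁺ still has 1 valence electron.
All are still removing valence electrons, so compare the +1 ions as you would atoms: IE_2 generally rises across a period (higher Z_eff) and falls down a group (larger shell), subject to the usual subshell exceptions.
Valence configurations: Mg⁺ [Ne]3s¹, P⁺ [Ne]3s²3p², Ca⁺ [Ar]4s¹.
Tabulated IE_2 (kJ/mol): Mg 1451, P 1907, Ca 1145.
Putting it together, IE_2: Ca < Mg < P.

Ca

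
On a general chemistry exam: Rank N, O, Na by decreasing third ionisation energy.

After 2 electrons have been removed, what remains? N²⁺ still has 3 valence electrons; O²⁺ still has 4 valence electrons; Na²⁺ is already 1 electron into the core.
Breaking into a closed-shell core is much more expensive than removing a leftover valence electron — Na has the largest IE_3 here.
Valence configurations: N²⁺ [He]2s²2p¹, O²⁺ [He]2s²2p².
The numbers (kJ/mol): N 4578, O 5300, Na 6910.
Putting it together, IE_3: N < O < Na.

Na > O > N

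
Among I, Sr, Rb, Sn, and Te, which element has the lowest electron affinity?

Sr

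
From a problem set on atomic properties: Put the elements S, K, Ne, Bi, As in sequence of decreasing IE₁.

Removing the outermost electron gets harder across a period and easier down a group.
Here both period and group differ, so the two effects have to be weighed against each other.
Bi > K: period and group pull opposite ways; the across-period shift dominates (703 vs 419 kJ/mol).
As > Bi: As sits above Bi in group 15, so the down-group effect alone puts As higher.
S > As: both effects reinforce here, so S is clearly the higher of the two.
Ne > S: relative to S, both the across-period and down-group shifts push Ne's first ionization energy up.
Tabulated first ionization energy (kJ/mol): Ne 2081, S 1000, K 419, As 947, Bi 703.
So from highest to lowest: Ne > S > As > Bi > K.

Ne > S > As > Bi > K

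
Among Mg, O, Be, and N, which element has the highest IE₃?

IE_3 is the cost of taking one more electron from the +2 cation: Mg²⁺ is the bare [Ne] core; O²⁺ still has 4 valence electrons; Be²⁺ is the bare [He] core; N²⁺ still has 3 valence electrons.
Breaking into a closed-shell core is much more expensive than removing a leftover valence electron — Mg and Be have the largest IE_3 here.
Valence configurations: O²⁺ [He]2s²2p², N²⁺ [He]2s²2p¹.
The numbers (kJ/mol): Mg 7733, O 5300, Be 14849, N 4578.
Putting it together, IE_3: N < O < Mg < Be.

Be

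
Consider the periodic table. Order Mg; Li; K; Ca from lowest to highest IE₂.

IE_2 is the cost of taking one more electron from the +1 cation: Mg⁺ still has 1 valence electron; Li⁺ is the bare [He] core; K⁺ is the bare [Ar] core; Ca⁺ still has 1 valence electron.
Breaking into a closed-shell core is much more expensive than removing a leftover valence electron — K and Li have the largest IE_2 here.
Valence configurations: Mg⁺ [Ne]3s¹, Ca⁺ [Ar]4s¹.
Tabulated IE_2 (kJ/mol): Mg 1451, Li 7298, K 3052, Ca 1145.
So the second ionization energies run Ca < Mg < K < Li.

Ca < Mg < K < Li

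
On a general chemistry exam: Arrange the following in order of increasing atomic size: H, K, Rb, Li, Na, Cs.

H, Li, Na, K, Rb, Cs

Across a period the added protons contract the valence shell; down a group each new principal shell makes the atom larger.
All are in group 1, so atomic radius increases down the group.
So from smallest to largest: H < Li < Na < K < Rb < Cs.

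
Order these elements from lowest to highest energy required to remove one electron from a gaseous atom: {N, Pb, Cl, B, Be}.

Pb < B < Be < Cl < N

Be is in period 2, group 2; B is in period 2, group 13; N is in period 2, group 15; Cl is in period 3, group 17; Pb is in period 6, group 14.
Across a period the outer electron is held more tightly (higher IE₁); down a group it sits in a higher shell, more shielded, and comes off more easily.
Neither a single period nor a single group — weigh both effects.
B > Pb: the two effects oppose for this pair; the down-group effect wins (801 vs 716 kJ/mol).
Be > B: this pair runs against the simple trend — see the exception note.
Cl > Be: the two effects oppose for this pair; the across-period effect wins (1251 vs 900 kJ/mol).
N > Cl: period and group pull opposite ways; the down-group shift dominates (1402 vs 1251 kJ/mol).
Note the exception: Be has a higher first ionization energy than B, contrary to the simple trend — removing B's lone 2p electron is easier than breaking Be's filled 2s².
Approximate values (kJ/mol): Be 900, B 801, N 1402, Cl 1251, Pb 716.
So from lowest to highest: Pb < B < Be < Cl < N.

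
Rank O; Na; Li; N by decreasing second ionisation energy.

Li > Na > O > N

After 1 electron has been removed, what remains? O⁺ still has 5 valence electrons; Na⁺ is the bare [Ne] core; Li⁺ is the bare [He] core; N⁺ still has 4 valence electrons.
Pulling an electron out of a noble-gas core costs far more than removing a remaining valence electron, so Na and Li sit at the high end of IE_2.
Valence configurations: O⁺ [He]2s²2p³, N⁺ [He]2s²2p².
The numbers (kJ/mol): O 3388, Na 4562, Li 7298, N 2856.
So the second ionization energies run N < O < Na < Li.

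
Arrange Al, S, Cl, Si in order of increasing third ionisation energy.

Al < Si < S < Cl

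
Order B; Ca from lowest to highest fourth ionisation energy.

Ca < B

After 3 electrons have been removed, what remains? B³⁺ is the bare [He] core; Ca³⁺ is already 1 electron into the core.
All of these are removing an electron from a noble-gas core or deeper; the smaller core (lower principal quantum number) is held far more tightly, and within a period the higher nuclear charge binds the same core more tightly.
Approximate IE_4 values (kJ/mol): B 25026, Ca 6491.
So the fourth ionization energies run Ca < B.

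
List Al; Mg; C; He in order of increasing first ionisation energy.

Al < Mg < C < He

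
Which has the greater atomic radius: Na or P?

Na

Na is in period 3, group 1; P is in period 3, group 15.
Radius decreases left→right (rising Z_eff, same n) and increases top→bottom (higher n).
All lie in period 3, so atomic radius increases right to left.
So Na has the greater atomic radius (Na > P).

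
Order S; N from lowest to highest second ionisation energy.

S < N

After 1 electron has been removed, what remains? S⁺ still has 5 valence electrons; N⁺ still has 4 valence electrons.
All are still removing valence electrons, so compare the +1 ions as you would atoms: IE_2 generally rises across a period (higher Z_eff) and falls down a group (larger shell), subject to the usual subshell exceptions.
Valence configurations: S⁺ [Ne]3s²3p³, N⁺ [He]2s²2p².
Tabulated IE_2 (kJ/mol): S 2252, N 2856.
Putting it together, IE_2: S < N.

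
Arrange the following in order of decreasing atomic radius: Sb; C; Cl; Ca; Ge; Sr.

C is in period 2, group 14; Cl is in period 3, group 17; Ca is in period 4, group 2; Ge is in period 4, group 14; Sr is in period 5, group 2; Sb is in period 5, group 15.
Moving right in a period, electrons are added to the same shell under a stronger nuclear pull, so atoms get smaller; moving down, a new shell is opened and atoms get larger.
These span different periods and groups, so the two trends combine.
Cl > C: period and group pull opposite ways; the down-group shift dominates (99 vs 75 pm).
Ge > Cl: both effects reinforce here, so Ge is clearly the larger of the two.
Sb > Ge: period and group pull opposite ways; the down-group shift dominates (140 vs 121 pm).
Ca > Sb: the two effects oppose for this pair; the across-period effect wins (171 vs 140 pm).
Sr > Ca: Sr sits below Ca in group 2, so the down-group effect alone puts Sr larger.
Approximate values (pm): C 75, Cl 99, Ca 171, Ge 121, Sr 185, Sb 140.
So from largest to smallest: Sr > Ca > Sb > Ge > Cl > C.

Sr > Ca > Sb > Ge > Cl > C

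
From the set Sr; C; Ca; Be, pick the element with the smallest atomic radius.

C

Be is in period 2, group 2; C is in period 2, group 14; Ca is in period 4, group 2; Sr is in period 5, group 2.
Radius decreases left→right (rising Z_eff, same n) and increases top→bottom (higher n).
Here both period and group differ, so the two effects have to be weighed against each other.
Be > C: Be lies to the left of C in period 2, so the across-period effect alone puts Be larger.
Ca > Be: they share group 2; the group trend gives Ca the larger value.
Sr > Ca: Sr sits below Ca in group 2, so the down-group effect alone puts Sr larger.
Tabulated atomic radius (pm): Be 102, C 75, Ca 171, Sr 185.
The smallest atomic radius among these belongs to C.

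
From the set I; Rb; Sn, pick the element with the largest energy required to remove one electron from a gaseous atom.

Rb is in period 5, group 1; Sn is in period 5, group 14; I is in period 5, group 17.
Across a period the outer electron is held more tightly (higher IE₁); down a group it sits in a higher shell, more shielded, and comes off more easily.
All lie in period 5, so first ionization energy increases left to right.
The largest energy required to remove one electron from a gaseous atom among these belongs to I.

I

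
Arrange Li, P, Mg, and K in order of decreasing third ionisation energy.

Li > Mg > K > P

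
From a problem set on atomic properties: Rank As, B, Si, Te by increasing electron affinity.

Adding an electron releases more energy for atoms nearer the top right (short of the noble gases).
A diagonal step moves right (one effect) and down (the opposite effect) at once.
As > B: period and group pull opposite ways; the across-period shift dominates (78 vs 27 kJ/mol).
Si > As: period and group pull opposite ways; the down-group shift dominates (134 vs 78 kJ/mol).
Te > Si: period and group pull opposite ways; the across-period shift dominates (190 vs 134 kJ/mol).
Tabulated electron affinity (kJ/mol): B 27, Si 134, As 78, Te 190.
So from lowest to highest: B < As < Si < Te.

B, As, Si, Te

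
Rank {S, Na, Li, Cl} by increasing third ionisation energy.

S, Cl, Na, Li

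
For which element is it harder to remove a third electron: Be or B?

Be

IE_3 is the cost of taking one more electron from the +2 cation: Be²⁺ is the bare [He] core; B²⁺ still has 1 valence electron.
Breaking into a closed-shell core is much more expensive than removing a leftover valence electron — Be has the largest IE_3 here.
Tabulated IE_3 (kJ/mol): Be 14849, B 3660.
So the third ionization energies run B < Be.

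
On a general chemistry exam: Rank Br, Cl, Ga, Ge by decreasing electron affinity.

Cl is in period 3, group 17; Ga is in period 4, group 13; Ge is in period 4, group 14; Br is in period 4, group 17.
EA tends to increase across a period and decrease down a group, though the pattern is less regular than for IE or radius.
Neither a single period nor a single group — weigh both effects.
Ge > Ga: Ge lies to the right of Ga in period 4, so the across-period effect alone puts Ge higher.
Br > Ge: both are in period 4; the period trend gives Br the larger value.
Cl > Br: they share group 17; the group trend gives Cl the larger value.
Tabulated electron affinity (kJ/mol): Cl 349, Ga 29, Ge 119, Br 325.
So from highest to lowest: Cl > Br > Ge > Ga.

Cl, Br, Ge, Ga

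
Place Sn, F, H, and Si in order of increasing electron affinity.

H is in period 1, group 1; F is in period 2, group 17; Si is in period 3, group 14; Sn is in period 5, group 14.
Adding an electron releases more energy for atoms nearer the top right (short of the noble gases).
Here both period and group differ, so the two effects have to be weighed against each other.
Sn > H: the two effects oppose for this pair; the across-period effect wins (107 vs 73 kJ/mol).
Si > Sn: Si sits above Sn in group 14, so the down-group effect alone puts Si higher.
F > Si: both effects reinforce here, so F is clearly the higher of the two.
For reference (kJ/mol): H 73, F 328, Si 134, Sn 107.
So from lowest to highest: H < Sn < Si < F.

H < Sn < Si < F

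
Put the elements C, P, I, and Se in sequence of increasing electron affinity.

P < C < Se < I

C is in period 2, group 14; P is in period 3, group 15; Se is in period 4, group 16; I is in period 5, group 17.
EA tends to increase across a period and decrease down a group, though the pattern is less regular than for IE or radius.
A diagonal step moves right (one effect) and down (the opposite effect) at once.
C > P: the two effects oppose for this pair; the down-group effect wins (122 vs 72 kJ/mol).
Se > C: period and group pull opposite ways; the across-period shift dominates (195 vs 122 kJ/mol).
I > Se: period and group pull opposite ways; the across-period shift dominates (295 vs 195 kJ/mol).
Approximate values (kJ/mol): C 122, P 72, Se 195, I 295.
So from lowest to highest: P < C < Se < I.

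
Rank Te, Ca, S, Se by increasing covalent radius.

S, Se, Te, Ca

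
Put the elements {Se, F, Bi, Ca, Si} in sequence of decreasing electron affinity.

F is in period 2, group 17; Si is in period 3, group 14; Ca is in period 4, group 2; Se is in period 4, group 16; Bi is in period 6, group 15.
EA tends to increase across a period and decrease down a group, though the pattern is less regular than for IE or radius.
Neither a single period nor a single group — weigh both effects.
Bi > Ca: period and group pull opposite ways; the across-period shift dominates (91 vs 2 kJ/mol).
Si > Bi: period and group pull opposite ways; the down-group shift dominates (134 vs 91 kJ/mol).
Se > Si: period and group pull opposite ways; the across-period shift dominates (195 vs 134 kJ/mol).
F > Se: both effects reinforce here, so F is clearly the higher of the two.
For reference (kJ/mol): F 328, Si 134, Ca 2, Se 195, Bi 91.
So from highest to lowest: F > Se > Si > Bi > Ca.

F > Se > Si > Bi > Ca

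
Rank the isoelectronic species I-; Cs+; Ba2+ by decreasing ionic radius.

All of these have 54 electrons, so size is governed by nuclear charge alone: the more protons, the stronger the pull on the same electron cloud, and the smaller the ion.
Nuclear charges: Ba2+ (Z=56), Cs+ (Z=55), I- (Z=53).
Largest to smallest: I- > Cs+ > Ba2+.

I- > Cs+ > Ba2+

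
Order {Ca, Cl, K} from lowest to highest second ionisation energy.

The second ionization energy removes an electron from the +1 ion. For each element: Ca⁺ still has 1 valence electron; Cl⁺ still has 6 valence electrons; K⁺ is the bare [Ar] core.
Pulling an electron out of a noble-gas core costs far more than removing a remaining valence electron, so K sits at the high end of IE_2.
Valence configurations: Ca⁺ [Ar]4s¹, Cl⁺ [Ne]3s²3p⁴.
Approximate IE_2 values (kJ/mol): Ca 1145, Cl 2298, K 3052.
Hence IE_2: Ca < Cl < K.

Ca, Cl, K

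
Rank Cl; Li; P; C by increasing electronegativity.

Li is in period 2, group 1; C is in period 2, group 14; P is in period 3, group 15; Cl is in period 3, group 17.
Electronegativity increases across a period and decreases down a group, tracking effective nuclear charge and atomic size.
Neither a single period nor a single group — weigh both effects.
P > Li: period and group pull opposite ways; the across-period shift dominates (2.19 vs 0.98).
C > P: period and group pull opposite ways; the down-group shift dominates (2.55 vs 2.19).
Cl > C: the two effects oppose for this pair; the across-period effect wins (3.16 vs 2.55).
For reference (Pauling): Li 0.98, C 2.55, P 2.19, Cl 3.16.
So from lowest to highest: Li < P < C < Cl.

Li, P, C, Cl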